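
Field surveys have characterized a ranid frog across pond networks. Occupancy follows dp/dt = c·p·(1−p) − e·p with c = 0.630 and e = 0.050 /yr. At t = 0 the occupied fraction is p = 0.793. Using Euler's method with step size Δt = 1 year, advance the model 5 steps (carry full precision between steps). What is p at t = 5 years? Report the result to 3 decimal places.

Update rule: p ← p + [c·p·(1−p) − e·p]·Δt with Δt = 1.
step 1: Δp = +0.06377, p = 0.85677
step 2: Δp = +0.03447, p = 0.89124
step 3: Δp = +0.01650, p = 0.90774
step 4: Δp = +0.00737, p = 0.91512
step 5: Δp = +0.00318, p = 0.91830

0.918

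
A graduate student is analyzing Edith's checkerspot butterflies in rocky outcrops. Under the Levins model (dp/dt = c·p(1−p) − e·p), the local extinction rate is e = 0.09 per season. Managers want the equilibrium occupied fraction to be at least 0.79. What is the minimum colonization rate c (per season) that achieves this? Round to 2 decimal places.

p* = 1 − e/c ≥ 0.79 requires e/c ≤ 0.2100, i.e. c ≥ e/0.2100.
c_min = 0.09/0.2100 = 0.4286.

0.43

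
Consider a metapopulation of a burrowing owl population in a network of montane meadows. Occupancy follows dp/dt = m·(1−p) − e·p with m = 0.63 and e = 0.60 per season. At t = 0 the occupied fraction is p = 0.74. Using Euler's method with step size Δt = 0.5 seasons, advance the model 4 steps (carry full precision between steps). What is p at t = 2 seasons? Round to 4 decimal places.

Update rule: p ← p + [m·(1−p) − e·p]·Δt with Δt = 0.5.
t = 0.5: p = 0.74000 + (-0.14010) = 0.59990
t = 1: p = 0.59990 + (-0.05394) = 0.54596
t = 1.5: p = 0.54596 + (-0.02077) = 0.52520
t = 2: p = 0.52520 + (-0.00800) = 0.51720

0.5172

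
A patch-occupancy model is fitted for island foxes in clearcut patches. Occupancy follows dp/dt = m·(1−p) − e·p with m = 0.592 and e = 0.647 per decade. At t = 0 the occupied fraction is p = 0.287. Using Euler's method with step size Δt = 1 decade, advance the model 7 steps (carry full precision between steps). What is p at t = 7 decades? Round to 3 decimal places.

0.478

Update rule: p ← p + [m·(1−p) − e·p]·Δt with Δt = 1.
t = 1: p = 0.28700 + (+0.23641) = 0.52341
t = 2: p = 0.52341 + (-0.05650) = 0.46691
t = 3: p = 0.46691 + (+0.01350) = 0.48041
t = 4: p = 0.48041 + (-0.00323) = 0.47718
t = 5: p = 0.47718 + (+0.00077) = 0.47795
t = 6: p = 0.47795 + (-0.00018) = 0.47777
t = 7: p = 0.47777 + (+0.00004) = 0.47781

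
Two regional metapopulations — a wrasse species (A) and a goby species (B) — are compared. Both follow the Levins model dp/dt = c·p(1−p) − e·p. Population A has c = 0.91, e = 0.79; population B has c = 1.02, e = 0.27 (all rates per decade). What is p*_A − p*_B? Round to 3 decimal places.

A: p*_A = 1 − 0.79/0.91 = 0.1319.
B: p*_B = 1 − 0.27/1.02 = 0.7353.
p*_A − p*_B = 0.1319 − 0.7353 = -0.6034.

-0.603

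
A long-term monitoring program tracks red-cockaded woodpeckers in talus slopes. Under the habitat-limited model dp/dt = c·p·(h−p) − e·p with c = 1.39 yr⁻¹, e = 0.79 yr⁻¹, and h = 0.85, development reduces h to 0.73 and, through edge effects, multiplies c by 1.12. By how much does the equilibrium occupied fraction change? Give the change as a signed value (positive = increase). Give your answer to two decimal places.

-0.06

Before: p* = h − e/c = 0.85 − 0.79/1.39 = 0.85 − 0.5683 = 0.2817.
After: c = 1.5568, e = 0.79, h = 0.73; p* = 0.73 − 0.79/1.5568 = 0.2225.
Δp* = 0.2225 − 0.2817 = -0.0591.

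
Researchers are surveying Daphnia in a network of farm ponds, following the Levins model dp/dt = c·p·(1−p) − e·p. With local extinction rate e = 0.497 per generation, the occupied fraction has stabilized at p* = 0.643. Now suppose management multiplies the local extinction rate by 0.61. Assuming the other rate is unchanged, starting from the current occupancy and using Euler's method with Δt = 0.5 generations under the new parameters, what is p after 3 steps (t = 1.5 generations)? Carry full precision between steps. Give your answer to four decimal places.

Balance c(1−p*) = e gives c = e/(1 − 0.64300) = 0.497/0.35700 = 1.39216.
Starting from p₀ = 0.64300; update p ← p + (dp/dt)·Δt with the new parameters.
step 1: Δp = +0.06232, p = 0.70532
step 2: Δp = +0.03776, p = 0.74308
step 3: Δp = +0.02025, p = 0.76333

0.7633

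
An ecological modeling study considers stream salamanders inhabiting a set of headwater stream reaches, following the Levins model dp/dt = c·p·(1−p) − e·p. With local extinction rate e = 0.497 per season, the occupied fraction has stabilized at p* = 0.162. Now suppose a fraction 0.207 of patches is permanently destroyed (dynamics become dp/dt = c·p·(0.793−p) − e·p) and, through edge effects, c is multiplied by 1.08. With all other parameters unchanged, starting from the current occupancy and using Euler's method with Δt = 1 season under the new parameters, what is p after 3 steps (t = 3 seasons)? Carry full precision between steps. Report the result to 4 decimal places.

0.1246

Balance c(1−p*) = e gives c = e/(1 − 0.16200) = 0.497/0.83800 = 0.59308.
Starting from p₀ = 0.16200; update p ← p + (dp/dt)·Δt with the new parameters.
t = 1: p = 0.16200 + (-0.01504) = 0.14696
t = 2: p = 0.14696 + (-0.01223) = 0.13474
t = 3: p = 0.13474 + (-0.01015) = 0.12458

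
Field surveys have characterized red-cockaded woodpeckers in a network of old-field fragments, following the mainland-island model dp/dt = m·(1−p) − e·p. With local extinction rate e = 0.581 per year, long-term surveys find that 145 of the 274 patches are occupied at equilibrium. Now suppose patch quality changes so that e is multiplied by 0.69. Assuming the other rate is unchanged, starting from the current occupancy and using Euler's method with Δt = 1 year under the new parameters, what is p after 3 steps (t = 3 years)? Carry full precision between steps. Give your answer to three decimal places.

Observed p* = 145/274 = 0.52920.
Balance m(1−p*) = e·p* gives m = e·p*/(1−p*) = 0.581×0.52920/0.47080 = 0.65306.
Starting from p₀ = 0.52920; update p ← p + (dp/dt)·Δt with the new parameters.
  1  |  dp/dt·Δt = +0.095314  |  p_1 = 0.624511
  2  |  dp/dt·Δt = -0.005142  |  p_2 = 0.619368
  3  |  dp/dt·Δt = +0.000277  |  p_3 = 0.619646

0.620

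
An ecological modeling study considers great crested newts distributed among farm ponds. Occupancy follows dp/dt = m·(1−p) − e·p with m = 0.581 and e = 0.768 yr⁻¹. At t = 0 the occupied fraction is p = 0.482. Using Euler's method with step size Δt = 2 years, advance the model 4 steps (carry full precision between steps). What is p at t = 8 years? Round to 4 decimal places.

0.8572

Update rule: p ← p + [m·(1−p) − e·p]·Δt with Δt = 2.
t = 2: p = 0.48200 + (-0.13844) = 0.34356
t = 4: p = 0.34356 + (+0.23506) = 0.57863
t = 6: p = 0.57863 + (-0.39914) = 0.17949
t = 8: p = 0.17949 + (+0.67774) = 0.85723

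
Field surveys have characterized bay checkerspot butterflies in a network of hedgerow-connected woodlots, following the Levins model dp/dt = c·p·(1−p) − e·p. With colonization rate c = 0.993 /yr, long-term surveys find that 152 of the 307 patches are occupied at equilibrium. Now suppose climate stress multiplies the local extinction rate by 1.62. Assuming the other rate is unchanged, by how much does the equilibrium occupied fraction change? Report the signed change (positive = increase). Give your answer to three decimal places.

-0.313

Observed p* = 152/307 = 0.49511.
Balance c(1−p*) = e gives e = 0.993×(1 − 0.49511) = 0.50136.
New p* = 1 − e/c = 1 − 0.81220/0.99300 = 0.18207.
Δp* = 0.18207 − 0.49511 = -0.31304.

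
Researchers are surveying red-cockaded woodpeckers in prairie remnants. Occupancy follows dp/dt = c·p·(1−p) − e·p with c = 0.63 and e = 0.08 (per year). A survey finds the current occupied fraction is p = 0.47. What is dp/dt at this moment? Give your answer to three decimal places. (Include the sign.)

Colonization term: c·p·(1−p) = 0.63×0.47×0.5300 = 0.15693.
Extinction term: e·p = 0.03760.
dp/dt = 0.15693 − 0.03760 = 0.11933.

0.119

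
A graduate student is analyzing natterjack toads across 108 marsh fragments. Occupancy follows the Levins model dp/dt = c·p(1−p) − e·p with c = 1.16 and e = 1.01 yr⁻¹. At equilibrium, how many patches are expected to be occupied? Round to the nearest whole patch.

14

p* = 1 − e/c = 1 − 1.01/1.16 = 0.1293.
Expected occupied patches = N × p* = 108 × 0.1293 = 13.97 ≈ 14.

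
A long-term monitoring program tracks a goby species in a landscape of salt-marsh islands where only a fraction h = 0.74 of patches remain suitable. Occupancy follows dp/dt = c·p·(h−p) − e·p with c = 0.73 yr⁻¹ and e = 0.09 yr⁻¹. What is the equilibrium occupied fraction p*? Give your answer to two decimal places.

0.62

Setting dp/dt = 0 and dividing by p* gives c·(h−p*) = e.
So p* = h − e/c = 0.74 − 0.09/0.73 = 0.74 − 0.1233 = 0.6167.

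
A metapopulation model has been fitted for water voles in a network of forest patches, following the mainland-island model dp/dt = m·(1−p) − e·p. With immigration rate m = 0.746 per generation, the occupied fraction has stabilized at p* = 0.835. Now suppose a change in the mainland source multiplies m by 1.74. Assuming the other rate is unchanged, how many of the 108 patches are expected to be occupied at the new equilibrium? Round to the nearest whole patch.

Balance m(1−p*) = e·p* gives e = m(1−p*)/p* = 0.746×0.16500/0.83500 = 0.14741.
New p* = m/(m+e) = 1.29804/(1.29804+0.14741) = 0.89802.
Expected occupied = 108 × 0.89802 = 96.99 ≈ 97.

97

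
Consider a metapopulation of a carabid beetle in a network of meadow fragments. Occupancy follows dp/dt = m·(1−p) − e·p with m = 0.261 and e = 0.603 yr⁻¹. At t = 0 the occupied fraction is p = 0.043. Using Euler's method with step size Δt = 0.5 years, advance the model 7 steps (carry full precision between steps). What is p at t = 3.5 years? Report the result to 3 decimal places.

0.297

Update rule: p ← p + [m·(1−p) − e·p]·Δt with Δt = 0.5.
t = 0.5: p = 0.04300 + (+0.11192) = 0.15492
t = 1: p = 0.15492 + (+0.06357) = 0.21850
t = 1.5: p = 0.21850 + (+0.03611) = 0.25461
t = 2: p = 0.25461 + (+0.02051) = 0.27512
t = 2.5: p = 0.27512 + (+0.01165) = 0.28677
t = 3: p = 0.28677 + (+0.00662) = 0.29338
t = 3.5: p = 0.29338 + (+0.00376) = 0.29714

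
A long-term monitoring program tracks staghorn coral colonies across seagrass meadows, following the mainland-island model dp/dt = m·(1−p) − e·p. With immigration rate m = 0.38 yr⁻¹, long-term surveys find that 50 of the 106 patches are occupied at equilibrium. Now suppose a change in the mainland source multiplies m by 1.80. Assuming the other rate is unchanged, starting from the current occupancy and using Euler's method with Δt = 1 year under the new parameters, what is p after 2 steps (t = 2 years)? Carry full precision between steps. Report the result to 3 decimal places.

Observed p* = 50/106 = 0.47170.
Balance m(1−p*) = e·p* gives e = m(1−p*)/p* = 0.38×0.52830/0.47170 = 0.42560.
Starting from p₀ = 0.47170; update p ← p + (dp/dt)·Δt with the new parameters.
t = 1: p = 0.47170 + (+0.16060) = 0.63230
t = 2: p = 0.63230 + (-0.01760) = 0.61470

0.615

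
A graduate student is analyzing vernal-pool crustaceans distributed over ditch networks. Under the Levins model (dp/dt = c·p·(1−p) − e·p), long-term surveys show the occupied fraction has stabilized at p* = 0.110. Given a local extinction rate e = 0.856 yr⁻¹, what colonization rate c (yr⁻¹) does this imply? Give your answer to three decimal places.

At equilibrium c(1−p*) = e, so c = e/(1−p*).
c = 0.856/(1 − 0.110) = 0.856/0.8900 = 0.9618.

0.962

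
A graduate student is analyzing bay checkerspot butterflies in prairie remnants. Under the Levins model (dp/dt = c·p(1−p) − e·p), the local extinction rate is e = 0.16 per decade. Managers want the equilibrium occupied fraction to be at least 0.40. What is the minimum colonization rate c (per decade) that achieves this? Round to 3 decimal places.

0.267

p* = 1 − e/c ≥ 0.40 requires e/c ≤ 0.6000, i.e. c ≥ e/0.6000.
c_min = 0.16/0.6000 = 0.2667.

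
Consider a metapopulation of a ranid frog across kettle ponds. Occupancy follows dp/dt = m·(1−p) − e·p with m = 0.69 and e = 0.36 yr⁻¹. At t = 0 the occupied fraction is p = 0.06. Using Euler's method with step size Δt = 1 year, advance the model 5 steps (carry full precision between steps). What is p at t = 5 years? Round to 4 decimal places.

Update rule: p ← p + [m·(1−p) − e·p]·Δt with Δt = 1.
p: 0.06000 → 0.68700  (Δp = +0.62700)
p: 0.68700 → 0.65565  (Δp = -0.03135)
p: 0.65565 → 0.65722  (Δp = +0.00157)
p: 0.65722 → 0.65714  (Δp = -0.00008)
p: 0.65714 → 0.65714  (Δp = +0.00000)

0.6571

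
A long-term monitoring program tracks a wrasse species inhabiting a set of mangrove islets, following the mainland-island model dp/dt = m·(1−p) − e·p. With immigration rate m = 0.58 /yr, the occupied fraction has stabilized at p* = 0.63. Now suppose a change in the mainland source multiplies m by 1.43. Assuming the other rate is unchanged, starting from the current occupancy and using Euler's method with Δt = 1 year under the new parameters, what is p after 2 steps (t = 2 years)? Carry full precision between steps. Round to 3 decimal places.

Balance m(1−p*) = e·p* gives e = m(1−p*)/p* = 0.58×0.37000/0.63000 = 0.34063.
Starting from p₀ = 0.63000; update p ← p + (dp/dt)·Δt with the new parameters.
step 1: Δp = +0.09228, p = 0.72228
step 2: Δp = -0.01569, p = 0.70659

0.707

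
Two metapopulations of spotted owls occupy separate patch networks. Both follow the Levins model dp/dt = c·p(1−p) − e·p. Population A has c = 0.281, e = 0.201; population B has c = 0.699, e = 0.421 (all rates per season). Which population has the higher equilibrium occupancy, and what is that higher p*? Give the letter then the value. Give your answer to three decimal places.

A: p*_A = 1 − 0.201/0.281 = 0.2847.
B: p*_B = 1 − 0.421/0.699 = 0.3977.
B is higher at 0.3977.

B, 0.398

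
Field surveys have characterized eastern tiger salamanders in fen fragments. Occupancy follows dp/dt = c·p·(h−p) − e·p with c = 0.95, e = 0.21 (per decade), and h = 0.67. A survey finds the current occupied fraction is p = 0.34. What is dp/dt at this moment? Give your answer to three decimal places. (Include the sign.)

Colonization term: c·p·(h−p) = 0.95×0.34×0.3300 = 0.10659.
Extinction term: e·p = 0.07140.
dp/dt = 0.10659 − 0.07140 = 0.03519.

0.035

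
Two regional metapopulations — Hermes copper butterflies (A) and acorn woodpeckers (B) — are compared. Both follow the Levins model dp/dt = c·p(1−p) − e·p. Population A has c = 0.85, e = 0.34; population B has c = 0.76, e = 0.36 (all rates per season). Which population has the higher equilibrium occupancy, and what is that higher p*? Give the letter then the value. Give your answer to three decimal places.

A: p*_A = 1 − 0.34/0.85 = 0.6000.
B: p*_B = 1 − 0.36/0.76 = 0.5263.
A is higher at 0.6000.

A, 0.600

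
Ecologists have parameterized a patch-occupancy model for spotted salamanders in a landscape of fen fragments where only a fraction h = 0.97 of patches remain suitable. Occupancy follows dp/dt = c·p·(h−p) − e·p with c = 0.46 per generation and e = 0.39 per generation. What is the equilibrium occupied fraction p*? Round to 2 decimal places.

0.12

Setting dp/dt = 0 and dividing by p* gives c·(h−p*) = e.
So p* = h − e/c = 0.97 − 0.39/0.46 = 0.97 − 0.8478 = 0.1222.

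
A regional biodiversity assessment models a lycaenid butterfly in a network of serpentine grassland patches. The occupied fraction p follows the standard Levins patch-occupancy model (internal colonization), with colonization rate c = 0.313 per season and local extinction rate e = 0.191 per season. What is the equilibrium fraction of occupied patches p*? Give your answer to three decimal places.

Setting dp/dt = 0 and dividing through by p* gives c·(1−p*) = e.
So p* = 1 − e/c = 1 − 0.191/0.313 = 1 − 0.6102 = 0.3898.

0.390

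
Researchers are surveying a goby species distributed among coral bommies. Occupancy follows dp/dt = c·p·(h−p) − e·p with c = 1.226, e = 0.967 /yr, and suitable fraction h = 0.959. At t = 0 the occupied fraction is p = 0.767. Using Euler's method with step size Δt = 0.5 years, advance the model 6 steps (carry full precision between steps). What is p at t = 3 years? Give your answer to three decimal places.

0.260

Update rule: p ← p + [c·p·(h−p) − e·p]·Δt with Δt = 0.5.
t = 0.5: p = 0.76700 + (-0.28057) = 0.48643
t = 1: p = 0.48643 + (-0.09428) = 0.39215
t = 1.5: p = 0.39215 + (-0.05334) = 0.33881
t = 2: p = 0.33881 + (-0.03501) = 0.30380
t = 2.5: p = 0.30380 + (-0.02487) = 0.27893
t = 3: p = 0.27893 + (-0.01858) = 0.26035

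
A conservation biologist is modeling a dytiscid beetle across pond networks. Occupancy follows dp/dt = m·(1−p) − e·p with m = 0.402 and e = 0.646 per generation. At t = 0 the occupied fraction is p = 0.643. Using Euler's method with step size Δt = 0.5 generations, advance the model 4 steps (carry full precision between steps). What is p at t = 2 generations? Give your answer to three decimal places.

Update rule: p ← p + [m·(1−p) − e·p]·Δt with Δt = 0.5.
  1  |  dp/dt·Δt = -0.135932  |  p_1 = 0.507068
  2  |  dp/dt·Δt = -0.064704  |  p_2 = 0.442364
  3  |  dp/dt·Δt = -0.030799  |  p_3 = 0.411565
  4  |  dp/dt·Δt = -0.014660  |  p_4 = 0.396905

0.397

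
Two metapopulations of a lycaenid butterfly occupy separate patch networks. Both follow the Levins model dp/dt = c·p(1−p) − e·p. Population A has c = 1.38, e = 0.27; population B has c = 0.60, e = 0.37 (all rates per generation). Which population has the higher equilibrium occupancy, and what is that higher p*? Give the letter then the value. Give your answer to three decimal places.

A: p*_A = 1 − 0.27/1.38 = 0.8043.
B: p*_B = 1 − 0.37/0.60 = 0.3833.
A is higher at 0.8043.

A, 0.804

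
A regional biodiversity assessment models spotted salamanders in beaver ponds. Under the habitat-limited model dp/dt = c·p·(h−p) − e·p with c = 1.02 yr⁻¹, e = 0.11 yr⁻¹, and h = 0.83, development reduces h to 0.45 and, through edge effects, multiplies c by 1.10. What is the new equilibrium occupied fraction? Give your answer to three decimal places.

0.352

Before: p* = h − e/c = 0.83 − 0.11/1.02 = 0.83 − 0.1078 = 0.7222.
After: c = 1.122, e = 0.11, h = 0.45; p* = 0.45 − 0.11/1.122 = 0.3520.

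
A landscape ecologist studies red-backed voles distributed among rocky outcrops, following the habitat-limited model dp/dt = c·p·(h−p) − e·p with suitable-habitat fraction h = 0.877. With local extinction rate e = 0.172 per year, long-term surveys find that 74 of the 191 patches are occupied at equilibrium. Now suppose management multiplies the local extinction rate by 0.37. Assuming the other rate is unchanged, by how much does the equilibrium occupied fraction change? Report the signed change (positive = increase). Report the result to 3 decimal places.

0.308

Observed p* = 74/191 = 0.38743.
Balance c(h−p*) = e gives c = e/(0.877 − 0.38743) = 0.172/0.48957 = 0.35133.
New p* = 0.877 − e/c = 0.877 − 0.06364/0.35133 = 0.69586.
Δp* = 0.69586 − 0.38743 = +0.30843.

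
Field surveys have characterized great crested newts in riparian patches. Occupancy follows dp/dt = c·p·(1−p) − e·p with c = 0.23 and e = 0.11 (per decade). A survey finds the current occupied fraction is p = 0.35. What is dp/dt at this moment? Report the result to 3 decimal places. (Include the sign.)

Colonization term: c·p·(1−p) = 0.23×0.35×0.6500 = 0.05233.
Extinction term: e·p = 0.03850.
dp/dt = 0.05233 − 0.03850 = 0.01383.

0.014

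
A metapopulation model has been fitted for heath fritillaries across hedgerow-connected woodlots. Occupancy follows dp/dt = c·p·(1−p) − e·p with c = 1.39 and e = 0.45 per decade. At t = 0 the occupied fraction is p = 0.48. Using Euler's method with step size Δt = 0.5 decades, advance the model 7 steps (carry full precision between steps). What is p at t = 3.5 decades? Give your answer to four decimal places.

Update rule: p ← p + [c·p·(1−p) − e·p]·Δt with Δt = 0.5.
step 1: Δp = +0.06547, p = 0.54547
step 2: Δp = +0.04958, p = 0.59505
step 3: Δp = +0.03358, p = 0.62864
step 4: Δp = +0.02081, p = 0.64944
step 5: Δp = +0.01210, p = 0.66155
step 6: Δp = +0.00676, p = 0.66831
step 7: Δp = +0.00369, p = 0.67200

0.6720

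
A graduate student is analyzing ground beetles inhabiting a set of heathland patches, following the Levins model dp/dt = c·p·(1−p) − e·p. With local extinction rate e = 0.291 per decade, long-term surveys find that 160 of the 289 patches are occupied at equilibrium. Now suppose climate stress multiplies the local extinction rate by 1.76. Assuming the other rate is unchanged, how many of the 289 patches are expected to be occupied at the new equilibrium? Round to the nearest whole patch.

62

Observed p* = 160/289 = 0.55363.
Balance c(1−p*) = e gives c = e/(1 − 0.55363) = 0.291/0.44637 = 0.65193.
New p* = 1 − e/c = 1 − 0.51216/0.65193 = 0.21439.
Expected occupied = 289 × 0.21439 = 61.96 ≈ 62.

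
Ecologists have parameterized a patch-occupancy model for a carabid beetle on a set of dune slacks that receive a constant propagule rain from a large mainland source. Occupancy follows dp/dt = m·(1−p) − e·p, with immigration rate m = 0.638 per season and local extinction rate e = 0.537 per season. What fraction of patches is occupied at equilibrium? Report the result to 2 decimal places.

At equilibrium the propagule rain into empty patches balances local extinction: m(1−p*) = e·p*.
p* = m/(m+e) = 0.638/(0.638+0.537) = 0.638/1.1750 = 0.5430.

0.54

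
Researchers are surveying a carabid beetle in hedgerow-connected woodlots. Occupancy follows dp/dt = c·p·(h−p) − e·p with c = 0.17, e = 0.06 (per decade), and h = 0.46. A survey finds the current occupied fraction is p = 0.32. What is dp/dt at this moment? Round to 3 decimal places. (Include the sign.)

-0.012

Colonization term: c·p·(h−p) = 0.17×0.32×0.1400 = 0.00762.
Extinction term: e·p = 0.01920.
dp/dt = 0.00762 − 0.01920 = -0.01158.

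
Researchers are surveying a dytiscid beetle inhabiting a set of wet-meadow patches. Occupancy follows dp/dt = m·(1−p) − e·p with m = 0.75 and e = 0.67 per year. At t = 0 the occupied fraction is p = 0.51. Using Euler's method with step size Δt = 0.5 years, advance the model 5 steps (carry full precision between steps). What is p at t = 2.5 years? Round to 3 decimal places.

0.528

Update rule: p ← p + [m·(1−p) − e·p]·Δt with Δt = 0.5.
step 1: Δp = +0.01290, p = 0.52290
step 2: Δp = +0.00374, p = 0.52664
step 3: Δp = +0.00108, p = 0.52773
step 4: Δp = +0.00031, p = 0.52804
step 5: Δp = +0.00009, p = 0.52813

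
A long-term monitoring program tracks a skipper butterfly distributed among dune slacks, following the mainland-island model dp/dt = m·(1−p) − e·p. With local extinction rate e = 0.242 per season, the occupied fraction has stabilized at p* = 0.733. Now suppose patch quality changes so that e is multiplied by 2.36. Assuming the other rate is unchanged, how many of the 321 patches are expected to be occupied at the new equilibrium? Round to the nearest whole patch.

173

Balance m(1−p*) = e·p* gives m = e·p*/(1−p*) = 0.242×0.73300/0.26700 = 0.66437.
New p* = m/(m+e) = 0.66437/(0.66437+0.57112) = 0.53774.
Expected occupied = 321 × 0.53774 = 172.61 ≈ 173.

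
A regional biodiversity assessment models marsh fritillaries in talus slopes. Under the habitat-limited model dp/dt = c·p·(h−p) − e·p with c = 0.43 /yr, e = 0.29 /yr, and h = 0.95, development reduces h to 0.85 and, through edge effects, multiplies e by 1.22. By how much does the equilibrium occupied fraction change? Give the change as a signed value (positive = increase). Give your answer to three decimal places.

-0.248

Before: p* = h − e/c = 0.95 − 0.29/0.43 = 0.95 − 0.6744 = 0.2756.
After: c = 0.43, e = 0.3538, h = 0.85; p* = 0.85 − 0.3538/0.43 = 0.0272.
Δp* = 0.0272 − 0.2756 = -0.2484.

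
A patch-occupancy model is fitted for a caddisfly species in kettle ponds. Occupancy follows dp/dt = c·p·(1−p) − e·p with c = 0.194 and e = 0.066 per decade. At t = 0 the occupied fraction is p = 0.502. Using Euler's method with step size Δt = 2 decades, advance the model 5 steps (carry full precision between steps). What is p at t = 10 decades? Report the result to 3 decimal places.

Update rule: p ← p + [c·p·(1−p) − e·p]·Δt with Δt = 2.
step 1: Δp = +0.03073, p = 0.53273
step 2: Δp = +0.02626, p = 0.55900
step 3: Δp = +0.02186, p = 0.58086
step 4: Δp = +0.01779, p = 0.59865
step 5: Δp = +0.01420, p = 0.61285

0.613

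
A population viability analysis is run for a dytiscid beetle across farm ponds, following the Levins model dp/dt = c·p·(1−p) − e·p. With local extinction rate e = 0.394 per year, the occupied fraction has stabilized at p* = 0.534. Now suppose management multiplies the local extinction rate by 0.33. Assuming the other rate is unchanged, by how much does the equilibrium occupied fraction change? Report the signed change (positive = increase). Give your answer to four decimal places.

0.3122

Balance c(1−p*) = e gives c = e/(1 − 0.53400) = 0.394/0.46600 = 0.84549.
New p* = 1 − e/c = 1 − 0.13002/0.84549 = 0.84622.
Δp* = 0.84622 − 0.53400 = +0.31222.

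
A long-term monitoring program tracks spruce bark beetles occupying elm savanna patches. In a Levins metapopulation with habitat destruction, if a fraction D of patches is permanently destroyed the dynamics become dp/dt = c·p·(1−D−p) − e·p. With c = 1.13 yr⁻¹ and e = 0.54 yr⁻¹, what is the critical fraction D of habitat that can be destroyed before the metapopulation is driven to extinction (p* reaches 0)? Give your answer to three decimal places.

0.522

The nontrivial equilibrium is p* = (1−D) − e/c; extinction occurs when this hits zero.
So D_crit = 1 − e/c = 1 − 0.54/1.13 = 1 − 0.4779 = 0.5221.
Note this equals the original equilibrium occupancy — the Levins extinction-debt result.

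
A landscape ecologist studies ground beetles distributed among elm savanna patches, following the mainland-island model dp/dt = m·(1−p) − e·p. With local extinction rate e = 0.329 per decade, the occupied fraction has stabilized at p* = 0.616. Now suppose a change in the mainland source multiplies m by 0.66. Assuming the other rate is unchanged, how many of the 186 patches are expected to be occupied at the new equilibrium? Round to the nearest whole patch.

Balance m(1−p*) = e·p* gives m = e·p*/(1−p*) = 0.329×0.61600/0.38400 = 0.52777.
New p* = m/(m+e) = 0.34833/(0.34833+0.32900) = 0.51427.
Expected occupied = 186 × 0.51427 = 95.65 ≈ 96.

96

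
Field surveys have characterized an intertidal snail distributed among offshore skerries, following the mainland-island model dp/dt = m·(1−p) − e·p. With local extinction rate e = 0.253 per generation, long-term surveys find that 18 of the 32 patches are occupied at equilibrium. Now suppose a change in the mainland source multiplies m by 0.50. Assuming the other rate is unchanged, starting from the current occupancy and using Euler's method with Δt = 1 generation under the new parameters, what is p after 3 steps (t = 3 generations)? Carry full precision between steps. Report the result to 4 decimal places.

0.4255

Observed p* = 18/32 = 0.56250.
Balance m(1−p*) = e·p* gives m = e·p*/(1−p*) = 0.253×0.56250/0.43750 = 0.32529.
Starting from p₀ = 0.56250; update p ← p + (dp/dt)·Δt with the new parameters.
p: 0.56250 → 0.49134  (Δp = -0.07116)
p: 0.49134 → 0.44976  (Δp = -0.04158)
p: 0.44976 → 0.42547  (Δp = -0.02430)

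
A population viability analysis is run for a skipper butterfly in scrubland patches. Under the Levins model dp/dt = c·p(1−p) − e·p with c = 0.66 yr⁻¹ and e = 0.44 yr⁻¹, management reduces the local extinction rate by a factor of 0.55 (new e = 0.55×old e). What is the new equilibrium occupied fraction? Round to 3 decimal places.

Before: p* = 1 − 0.44/0.66 = 0.3333.
After the change, c = 0.66, e = 0.242, so p* = 1 − 0.242/0.66 = 0.6333.

0.633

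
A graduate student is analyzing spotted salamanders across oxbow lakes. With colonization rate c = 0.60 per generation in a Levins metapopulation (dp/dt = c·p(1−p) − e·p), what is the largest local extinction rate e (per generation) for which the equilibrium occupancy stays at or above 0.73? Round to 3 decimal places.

0.162

1 − e/c ≥ 0.73 ⇒ e ≤ c(1 − 0.73) = 0.60 × 0.2700.
e_max = 0.1620.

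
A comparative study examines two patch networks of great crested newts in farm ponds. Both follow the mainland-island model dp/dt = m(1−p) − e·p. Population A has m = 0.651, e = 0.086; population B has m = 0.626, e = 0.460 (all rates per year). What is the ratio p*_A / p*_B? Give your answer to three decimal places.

1.532

A: p*_A = m/(m+e) = 0.651/0.7370 = 0.8833.
B: p*_B = 0.626/1.0860 = 0.5764.
p*_A / p*_B = 0.8833/0.5764 = 1.5324.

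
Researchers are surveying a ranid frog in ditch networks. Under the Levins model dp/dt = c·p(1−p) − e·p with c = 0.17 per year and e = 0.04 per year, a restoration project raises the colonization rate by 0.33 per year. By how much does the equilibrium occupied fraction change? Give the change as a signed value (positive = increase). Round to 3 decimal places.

Before: p* = 1 − 0.04/0.17 = 0.7647.
After the change, c = 0.5, e = 0.04, so p* = 1 − 0.04/0.5 = 0.9200.
Δp* = 0.9200 − 0.7647 = +0.1553.

0.155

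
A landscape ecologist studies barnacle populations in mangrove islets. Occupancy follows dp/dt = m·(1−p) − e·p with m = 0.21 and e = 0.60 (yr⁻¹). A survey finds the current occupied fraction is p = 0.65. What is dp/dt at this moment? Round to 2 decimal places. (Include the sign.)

Colonization term: m·(1−p) = 0.21×0.3500 = 0.07350.
Extinction term: e·p = 0.39000.
dp/dt = 0.07350 − 0.39000 = -0.31650.

-0.32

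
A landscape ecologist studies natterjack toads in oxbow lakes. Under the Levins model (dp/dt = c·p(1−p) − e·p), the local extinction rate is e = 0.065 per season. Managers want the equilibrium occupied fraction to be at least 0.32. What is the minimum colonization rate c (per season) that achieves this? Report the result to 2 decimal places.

p* = 1 − e/c ≥ 0.32 requires e/c ≤ 0.6800, i.e. c ≥ e/0.6800.
c_min = 0.065/0.6800 = 0.0956.

0.10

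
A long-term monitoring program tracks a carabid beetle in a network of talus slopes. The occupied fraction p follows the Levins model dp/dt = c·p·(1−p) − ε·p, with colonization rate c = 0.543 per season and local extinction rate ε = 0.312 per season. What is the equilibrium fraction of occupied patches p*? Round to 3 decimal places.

At equilibrium, colonization balances extinction: c·p*·(1−p*) = ε·p*.
So p* = 1 − ε/c = 1 − 0.312/0.543 = 1 − 0.5746 = 0.4254.

0.425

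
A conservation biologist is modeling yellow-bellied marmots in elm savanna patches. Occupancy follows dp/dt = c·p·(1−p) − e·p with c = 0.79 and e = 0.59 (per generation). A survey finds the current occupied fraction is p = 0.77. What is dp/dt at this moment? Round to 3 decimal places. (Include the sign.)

Colonization term: c·p·(1−p) = 0.79×0.77×0.2300 = 0.13991.
Extinction term: e·p = 0.45430.
dp/dt = 0.13991 − 0.45430 = -0.31439.

-0.314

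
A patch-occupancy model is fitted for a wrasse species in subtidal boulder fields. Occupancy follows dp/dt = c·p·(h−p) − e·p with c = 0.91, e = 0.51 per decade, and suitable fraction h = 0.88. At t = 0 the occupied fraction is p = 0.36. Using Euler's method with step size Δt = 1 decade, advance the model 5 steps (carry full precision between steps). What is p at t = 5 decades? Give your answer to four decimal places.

0.3259

Update rule: p ← p + [c·p·(h−p) − e·p]·Δt with Δt = 1.
  1  |  dp/dt·Δt = -0.013248  |  p_1 = 0.346752
  2  |  dp/dt·Δt = -0.008580  |  p_2 = 0.338172
  3  |  dp/dt·Δt = -0.005727  |  p_3 = 0.332444
  4  |  dp/dt·Δt = -0.003898  |  p_4 = 0.328547
  5  |  dp/dt·Δt = -0.002687  |  p_5 = 0.325860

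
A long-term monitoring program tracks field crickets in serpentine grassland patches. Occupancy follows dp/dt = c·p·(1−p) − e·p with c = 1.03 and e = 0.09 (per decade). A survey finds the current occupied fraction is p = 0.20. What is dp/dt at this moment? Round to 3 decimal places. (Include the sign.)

0.147

Colonization term: c·p·(1−p) = 1.03×0.20×0.8000 = 0.16480.
Extinction term: e·p = 0.01800.
dp/dt = 0.16480 − 0.01800 = 0.14680.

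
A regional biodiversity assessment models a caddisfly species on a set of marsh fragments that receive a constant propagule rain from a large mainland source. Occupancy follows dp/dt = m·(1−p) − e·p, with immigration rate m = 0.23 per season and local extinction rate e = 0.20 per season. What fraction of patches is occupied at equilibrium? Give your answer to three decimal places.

Setting dp/dt = 0: m − m·p* = e·p*, so m = (m+e)·p*.
p* = m/(m+e) = 0.23/(0.23+0.20) = 0.23/0.4300 = 0.5349.

0.535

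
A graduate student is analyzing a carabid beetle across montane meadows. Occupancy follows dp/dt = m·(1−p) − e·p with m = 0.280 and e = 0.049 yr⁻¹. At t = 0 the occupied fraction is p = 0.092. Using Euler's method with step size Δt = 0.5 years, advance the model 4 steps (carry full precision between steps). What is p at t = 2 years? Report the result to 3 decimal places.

0.481

Update rule: p ← p + [m·(1−p) − e·p]·Δt with Δt = 0.5.
step 1: Δp = +0.12487, p = 0.21687
step 2: Δp = +0.10433, p = 0.32119
step 3: Δp = +0.08716, p = 0.40836
step 4: Δp = +0.07283, p = 0.48118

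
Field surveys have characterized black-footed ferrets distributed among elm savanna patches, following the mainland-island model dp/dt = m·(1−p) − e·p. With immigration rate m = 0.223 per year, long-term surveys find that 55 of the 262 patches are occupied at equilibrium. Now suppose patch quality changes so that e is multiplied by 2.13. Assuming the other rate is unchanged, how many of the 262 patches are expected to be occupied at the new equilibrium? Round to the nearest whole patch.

29

Observed p* = 55/262 = 0.20992.
Balance m(1−p*) = e·p* gives e = m(1−p*)/p* = 0.223×0.79008/0.20992 = 0.83931.
New p* = m/(m+e) = 0.22300/(0.22300+1.78773) = 0.11090.
Expected occupied = 262 × 0.11090 = 29.06 ≈ 29.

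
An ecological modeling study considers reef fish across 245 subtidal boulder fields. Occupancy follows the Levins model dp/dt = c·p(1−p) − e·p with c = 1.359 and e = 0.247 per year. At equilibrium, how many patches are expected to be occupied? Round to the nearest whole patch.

p* = 1 − e/c = 1 − 0.247/1.359 = 0.8182.
Expected occupied patches = N × p* = 245 × 0.8182 = 200.47 ≈ 200.

200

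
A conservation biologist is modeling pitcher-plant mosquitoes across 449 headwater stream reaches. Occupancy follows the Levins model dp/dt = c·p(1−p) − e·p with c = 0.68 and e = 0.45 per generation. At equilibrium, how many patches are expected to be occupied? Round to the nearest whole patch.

152

p* = 1 − e/c = 1 − 0.45/0.68 = 0.3382.
Expected occupied patches = N × p* = 449 × 0.3382 = 151.87 ≈ 152.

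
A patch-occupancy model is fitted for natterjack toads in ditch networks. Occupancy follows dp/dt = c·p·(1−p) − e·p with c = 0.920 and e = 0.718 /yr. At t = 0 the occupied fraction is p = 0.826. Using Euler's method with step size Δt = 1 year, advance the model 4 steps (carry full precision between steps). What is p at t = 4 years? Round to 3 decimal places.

0.270

Update rule: p ← p + [c·p·(1−p) − e·p]·Δt with Δt = 1.
t = 1: p = 0.82600 + (-0.46084) = 0.36516
t = 2: p = 0.36516 + (-0.04891) = 0.31625
t = 3: p = 0.31625 + (-0.02813) = 0.28812
t = 4: p = 0.28812 + (-0.01817) = 0.26995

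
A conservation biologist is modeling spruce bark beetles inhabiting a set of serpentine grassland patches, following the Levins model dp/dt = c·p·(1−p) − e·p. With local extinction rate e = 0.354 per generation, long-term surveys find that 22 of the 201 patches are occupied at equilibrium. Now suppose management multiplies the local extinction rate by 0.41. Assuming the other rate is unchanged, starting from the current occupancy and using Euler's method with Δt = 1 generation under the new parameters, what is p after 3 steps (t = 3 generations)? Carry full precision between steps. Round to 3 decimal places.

Observed p* = 22/201 = 0.10945.
Balance c(1−p*) = e gives c = e/(1 − 0.10945) = 0.354/0.89055 = 0.39751.
Starting from p₀ = 0.10945; update p ← p + (dp/dt)·Δt with the new parameters.
t = 1: p = 0.10945 + (+0.02286) = 0.13231
t = 2: p = 0.13231 + (+0.02643) = 0.15875
t = 3: p = 0.15875 + (+0.03005) = 0.18879

0.189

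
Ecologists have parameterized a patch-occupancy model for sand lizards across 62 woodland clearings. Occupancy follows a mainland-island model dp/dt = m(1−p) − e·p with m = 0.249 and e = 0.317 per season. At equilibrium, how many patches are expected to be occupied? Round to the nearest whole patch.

27

p* = m/(m+e) = 0.249/0.5660 = 0.4399.
Expected occupied patches = N × p* = 62 × 0.4399 = 27.28 ≈ 27.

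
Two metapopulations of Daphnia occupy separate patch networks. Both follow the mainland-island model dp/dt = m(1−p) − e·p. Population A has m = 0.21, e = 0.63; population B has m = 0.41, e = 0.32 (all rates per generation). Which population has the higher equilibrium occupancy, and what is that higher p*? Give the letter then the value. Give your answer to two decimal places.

A: p*_A = m/(m+e) = 0.21/0.8400 = 0.2500.
B: p*_B = 0.41/0.7300 = 0.5616.
B is higher at 0.5616.

B, 0.56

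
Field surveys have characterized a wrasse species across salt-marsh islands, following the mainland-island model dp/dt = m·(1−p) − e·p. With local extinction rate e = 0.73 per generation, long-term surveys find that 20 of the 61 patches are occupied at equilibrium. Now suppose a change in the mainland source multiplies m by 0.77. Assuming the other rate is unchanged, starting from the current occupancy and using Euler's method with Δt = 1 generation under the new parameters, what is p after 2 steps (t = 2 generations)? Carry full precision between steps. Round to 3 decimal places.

Observed p* = 20/61 = 0.32787.
Balance m(1−p*) = e·p* gives m = e·p*/(1−p*) = 0.73×0.32787/0.67213 = 0.35610.
Starting from p₀ = 0.32787; update p ← p + (dp/dt)·Δt with the new parameters.
  1  |  dp/dt·Δt = -0.055049  |  p_1 = 0.272820
  2  |  dp/dt·Δt = +0.000231  |  p_2 = 0.273051

0.273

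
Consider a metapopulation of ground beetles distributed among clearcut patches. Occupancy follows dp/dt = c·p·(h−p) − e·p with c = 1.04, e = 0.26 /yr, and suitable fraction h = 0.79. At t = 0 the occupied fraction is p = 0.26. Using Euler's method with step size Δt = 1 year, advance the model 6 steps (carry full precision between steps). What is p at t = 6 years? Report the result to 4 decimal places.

Update rule: p ← p + [c·p·(h−p) − e·p]·Δt with Δt = 1.
t = 1: p = 0.26000 + (+0.07571) = 0.33571
t = 2: p = 0.33571 + (+0.07133) = 0.40704
t = 3: p = 0.40704 + (+0.05629) = 0.46332
t = 4: p = 0.46332 + (+0.03695) = 0.50027
t = 5: p = 0.50027 + (+0.02067) = 0.52094
t = 6: p = 0.52094 + (+0.01033) = 0.53127

0.5313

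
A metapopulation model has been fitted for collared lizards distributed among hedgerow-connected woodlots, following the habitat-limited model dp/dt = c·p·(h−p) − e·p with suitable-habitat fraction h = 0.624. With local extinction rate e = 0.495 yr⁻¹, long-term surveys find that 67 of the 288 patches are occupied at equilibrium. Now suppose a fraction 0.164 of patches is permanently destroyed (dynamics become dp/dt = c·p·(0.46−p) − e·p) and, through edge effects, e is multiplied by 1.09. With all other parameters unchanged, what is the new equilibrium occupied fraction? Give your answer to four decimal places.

Observed p* = 67/288 = 0.23264.
Balance c(h−p*) = e gives c = e/(0.624 − 0.23264) = 0.495/0.39136 = 1.26482.
New p* = 0.46 − e/c = 0.46 − 0.53955/1.26482 = 0.03342.

0.0334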